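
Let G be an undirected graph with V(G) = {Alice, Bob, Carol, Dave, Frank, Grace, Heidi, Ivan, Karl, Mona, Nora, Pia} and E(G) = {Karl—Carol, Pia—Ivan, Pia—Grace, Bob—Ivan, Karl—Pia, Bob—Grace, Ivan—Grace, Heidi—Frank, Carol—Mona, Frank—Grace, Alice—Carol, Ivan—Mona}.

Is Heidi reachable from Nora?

Nora has no edges, so nothing is reachable from it.

No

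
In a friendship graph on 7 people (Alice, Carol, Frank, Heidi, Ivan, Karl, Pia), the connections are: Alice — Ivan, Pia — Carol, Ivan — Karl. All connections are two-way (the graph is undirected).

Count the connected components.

4

From Alice: component {Alice, Ivan, Karl}.
From Carol: component {Carol, Pia}.
From Frank: component {Frank}.
From Heidi: component {Heidi}.
That's 4 components.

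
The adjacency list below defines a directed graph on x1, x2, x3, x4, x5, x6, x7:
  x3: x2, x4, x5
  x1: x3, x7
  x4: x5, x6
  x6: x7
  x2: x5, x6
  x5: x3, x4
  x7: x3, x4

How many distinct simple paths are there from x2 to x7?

3

x2→x5→x3→x4→x6→x7
x2→x5→x4→x6→x7
x2→x6→x7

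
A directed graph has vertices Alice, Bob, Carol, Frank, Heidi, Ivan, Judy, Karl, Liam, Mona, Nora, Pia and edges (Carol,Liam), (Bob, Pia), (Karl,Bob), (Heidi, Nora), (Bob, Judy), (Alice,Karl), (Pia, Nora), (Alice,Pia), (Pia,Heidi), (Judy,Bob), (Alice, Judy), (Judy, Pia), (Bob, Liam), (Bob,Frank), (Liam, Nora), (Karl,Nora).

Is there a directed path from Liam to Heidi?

Explore from Liam.
Distance 1: reach Nora.
The search from Liam is exhausted; no directed path reaches Heidi.

No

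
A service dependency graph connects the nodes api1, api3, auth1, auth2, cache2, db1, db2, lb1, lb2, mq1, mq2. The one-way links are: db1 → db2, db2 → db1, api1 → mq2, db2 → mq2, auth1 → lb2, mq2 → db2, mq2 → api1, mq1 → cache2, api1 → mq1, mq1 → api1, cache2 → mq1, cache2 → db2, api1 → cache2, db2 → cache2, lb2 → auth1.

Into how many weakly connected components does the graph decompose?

5

From api1: component {api1, cache2, db1, db2, mq1, mq2}.
From api3: component {api3}.
From auth1: component {auth1, lb2}.
From auth2: component {auth2}.
From lb1: component {lb1}.
That's 5 components.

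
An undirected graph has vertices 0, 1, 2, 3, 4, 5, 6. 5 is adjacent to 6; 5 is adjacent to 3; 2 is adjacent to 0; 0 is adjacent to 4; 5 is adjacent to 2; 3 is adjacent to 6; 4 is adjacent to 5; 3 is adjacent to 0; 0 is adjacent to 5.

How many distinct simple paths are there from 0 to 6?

8

0–2–5–3–6
0–2–5–6
0–3–5–6
0–3–6
0–4–5–3–6
0–4–5–6
0–5–3–6
0–5–6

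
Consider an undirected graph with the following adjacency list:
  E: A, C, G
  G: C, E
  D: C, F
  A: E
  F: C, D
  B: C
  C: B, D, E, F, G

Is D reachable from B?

Explore from B.
Distance 1: reach C.
Distance 2: reach D, E, F, G.
Found D.

Yes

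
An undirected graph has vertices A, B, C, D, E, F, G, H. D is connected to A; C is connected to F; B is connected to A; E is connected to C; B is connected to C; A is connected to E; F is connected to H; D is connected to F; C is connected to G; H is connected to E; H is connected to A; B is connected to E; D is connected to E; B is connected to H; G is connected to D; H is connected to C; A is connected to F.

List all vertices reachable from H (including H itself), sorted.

A, B, C, D, E, F, G, H

Start at H.
Its neighbours: A, B, C, E, F.
Then their neighbours: D, G.
Every vertex is now reached.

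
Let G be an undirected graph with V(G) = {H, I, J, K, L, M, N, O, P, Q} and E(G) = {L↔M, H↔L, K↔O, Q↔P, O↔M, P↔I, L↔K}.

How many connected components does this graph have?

From H: component {H, K, L, M, O}.
From I: component {I, P, Q}.
From J: component {J}.
From N: component {N}.
That's 4 components.

4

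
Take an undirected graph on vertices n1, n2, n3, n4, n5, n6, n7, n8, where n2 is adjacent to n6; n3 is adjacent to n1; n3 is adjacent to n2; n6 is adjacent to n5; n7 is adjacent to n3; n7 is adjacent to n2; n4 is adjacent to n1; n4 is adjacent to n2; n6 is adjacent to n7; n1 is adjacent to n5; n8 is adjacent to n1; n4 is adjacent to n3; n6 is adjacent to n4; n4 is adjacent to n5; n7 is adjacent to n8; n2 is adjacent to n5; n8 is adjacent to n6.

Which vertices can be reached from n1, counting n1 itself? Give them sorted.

n1, n2, n3, n4, n5, n6, n7, n8

Start at n1.
Its neighbours: n3, n4, n5, n8.
Then their neighbours: n2, n6, n7.
Every vertex is now reached.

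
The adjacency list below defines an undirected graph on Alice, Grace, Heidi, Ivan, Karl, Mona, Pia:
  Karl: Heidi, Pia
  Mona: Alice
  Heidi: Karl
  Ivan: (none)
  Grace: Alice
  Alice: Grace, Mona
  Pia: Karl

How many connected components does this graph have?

From Alice: component {Alice, Grace, Mona}.
From Heidi: component {Heidi, Karl, Pia}.
From Ivan: component {Ivan}.
That's 3 components.

3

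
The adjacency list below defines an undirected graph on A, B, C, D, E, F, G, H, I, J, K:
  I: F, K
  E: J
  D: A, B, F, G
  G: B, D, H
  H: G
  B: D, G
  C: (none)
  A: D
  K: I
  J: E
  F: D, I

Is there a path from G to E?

No

Explore from G.
Distance 1: reach B, D, H.
Distance 2: reach A, F.
Distance 3: reach I.
Distance 4: reach K.
The search is exhausted without reaching E; it lies in a different component.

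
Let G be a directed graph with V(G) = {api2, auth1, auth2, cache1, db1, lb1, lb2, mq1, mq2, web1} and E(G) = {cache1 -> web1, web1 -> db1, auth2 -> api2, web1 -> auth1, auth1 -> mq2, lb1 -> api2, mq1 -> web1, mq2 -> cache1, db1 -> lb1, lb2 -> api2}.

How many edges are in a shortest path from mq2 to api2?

5

Distance 0: mq2.
Distance 1: cache1.
Distance 2: web1.
Distance 3: auth1, db1.
Distance 4: lb1.
Distance 5: api2 — contains api2.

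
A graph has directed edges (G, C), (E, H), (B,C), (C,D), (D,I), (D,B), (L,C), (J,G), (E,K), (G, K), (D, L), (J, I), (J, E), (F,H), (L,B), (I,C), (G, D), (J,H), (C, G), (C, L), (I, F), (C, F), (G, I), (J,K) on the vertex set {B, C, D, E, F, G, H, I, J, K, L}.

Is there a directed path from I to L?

Explore from I.
Distance 1: reach C, F.
Distance 2: reach D, G, H, L.
Found L.

Yes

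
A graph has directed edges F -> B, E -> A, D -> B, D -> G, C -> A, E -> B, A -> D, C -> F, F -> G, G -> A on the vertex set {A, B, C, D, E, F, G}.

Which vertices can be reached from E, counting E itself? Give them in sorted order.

A, B, D, E, G

Start at E.
Its neighbours: A, B.
Then their neighbours: D.
Then next layer: G.
Nothing further is reachable.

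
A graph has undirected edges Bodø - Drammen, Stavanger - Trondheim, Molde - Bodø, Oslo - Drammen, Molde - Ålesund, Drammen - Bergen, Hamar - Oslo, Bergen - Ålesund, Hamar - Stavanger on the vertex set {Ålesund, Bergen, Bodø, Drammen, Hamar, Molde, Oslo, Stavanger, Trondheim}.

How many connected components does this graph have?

1

From Ålesund: component {Ålesund, Bergen, Bodø, Drammen, Hamar, Molde, Oslo, Stavanger, Trondheim}.
That's 1 component.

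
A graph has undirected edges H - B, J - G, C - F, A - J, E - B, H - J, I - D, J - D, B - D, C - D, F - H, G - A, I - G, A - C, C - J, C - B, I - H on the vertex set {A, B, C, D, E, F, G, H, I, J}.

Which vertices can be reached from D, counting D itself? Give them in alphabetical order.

A, B, C, D, E, F, G, H, I, J

Start at D.
Its neighbours: B, C, I, J.
Then their neighbours: A, E, F, G, H.
Every vertex is now reached.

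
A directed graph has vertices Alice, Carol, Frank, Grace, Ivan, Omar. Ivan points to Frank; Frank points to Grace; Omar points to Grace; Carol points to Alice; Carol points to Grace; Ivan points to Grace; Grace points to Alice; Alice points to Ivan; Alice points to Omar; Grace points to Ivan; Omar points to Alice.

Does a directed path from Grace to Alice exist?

Explore from Grace.
Distance 1: reach Alice, Ivan.
Found Alice.

Yes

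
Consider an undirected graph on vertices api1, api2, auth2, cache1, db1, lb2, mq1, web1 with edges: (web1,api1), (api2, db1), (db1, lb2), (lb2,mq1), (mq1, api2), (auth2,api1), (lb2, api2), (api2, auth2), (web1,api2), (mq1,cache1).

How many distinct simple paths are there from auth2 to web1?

auth2–api1–web1
auth2–api2–web1

2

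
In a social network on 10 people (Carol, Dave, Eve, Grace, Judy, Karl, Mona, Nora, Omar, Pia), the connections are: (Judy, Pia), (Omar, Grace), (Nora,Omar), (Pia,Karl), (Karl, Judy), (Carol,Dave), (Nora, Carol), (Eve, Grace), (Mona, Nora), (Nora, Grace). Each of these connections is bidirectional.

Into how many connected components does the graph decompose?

2

From Carol: component {Carol, Dave, Eve, Grace, Mona, Nora, Omar}.
From Judy: component {Judy, Karl, Pia}.
That's 2 components.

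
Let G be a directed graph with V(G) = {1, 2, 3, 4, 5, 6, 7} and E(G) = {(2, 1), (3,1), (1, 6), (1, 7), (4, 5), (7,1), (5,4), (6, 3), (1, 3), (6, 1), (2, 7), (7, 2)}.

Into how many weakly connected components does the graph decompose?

From 1: component {1, 2, 3, 6, 7}.
From 4: component {4, 5}.
That's 2 components.

2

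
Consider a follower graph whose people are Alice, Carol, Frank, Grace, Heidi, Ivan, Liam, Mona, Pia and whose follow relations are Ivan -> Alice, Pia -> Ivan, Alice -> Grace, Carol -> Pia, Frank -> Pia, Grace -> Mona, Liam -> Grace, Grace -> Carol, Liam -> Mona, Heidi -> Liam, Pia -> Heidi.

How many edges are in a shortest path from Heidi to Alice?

6

Distance 0: Heidi.
Distance 1: Liam.
Distance 2: Grace, Mona.
Distance 3: Carol.
Distance 4: Pia.
Distance 5: Ivan.
Distance 6: Alice — contains Alice.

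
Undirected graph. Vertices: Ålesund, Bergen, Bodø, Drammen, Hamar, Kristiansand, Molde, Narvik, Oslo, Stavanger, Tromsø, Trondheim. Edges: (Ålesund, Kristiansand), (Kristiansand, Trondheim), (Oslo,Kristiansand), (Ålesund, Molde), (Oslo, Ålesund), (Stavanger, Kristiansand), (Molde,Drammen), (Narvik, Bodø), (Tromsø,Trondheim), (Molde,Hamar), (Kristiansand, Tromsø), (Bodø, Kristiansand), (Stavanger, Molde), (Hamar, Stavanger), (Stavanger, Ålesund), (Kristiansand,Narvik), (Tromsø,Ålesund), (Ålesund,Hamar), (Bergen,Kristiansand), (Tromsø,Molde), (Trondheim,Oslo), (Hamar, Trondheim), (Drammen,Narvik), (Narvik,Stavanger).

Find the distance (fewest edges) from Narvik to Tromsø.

2

Distance 0: Narvik.
Distance 1: Bodø, Drammen, Kristiansand, Stavanger.
Distance 2: Ålesund, Bergen, Hamar, Molde, Oslo, Tromsø, Trondheim — contains Tromsø.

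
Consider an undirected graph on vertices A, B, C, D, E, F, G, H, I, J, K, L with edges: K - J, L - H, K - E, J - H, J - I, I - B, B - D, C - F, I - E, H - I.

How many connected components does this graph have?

4

From A: component {A}.
From B: component {B, D, E, H, I, J, K, L}.
From C: component {C, F}.
From G: component {G}.
That's 4 components.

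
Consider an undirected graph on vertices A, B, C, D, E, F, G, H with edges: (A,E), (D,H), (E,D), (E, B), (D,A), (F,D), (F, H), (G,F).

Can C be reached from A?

Explore from A.
Distance 1: reach D, E.
Distance 2: reach B, F, H.
Distance 3: reach G.
The search is exhausted without reaching C; it lies in a different component.

No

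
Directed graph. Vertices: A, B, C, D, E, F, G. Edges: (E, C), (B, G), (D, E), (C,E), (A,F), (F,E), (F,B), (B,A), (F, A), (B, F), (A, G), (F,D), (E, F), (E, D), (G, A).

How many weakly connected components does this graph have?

1

From A: component {A, B, C, D, E, F, G}.
That's 1 component.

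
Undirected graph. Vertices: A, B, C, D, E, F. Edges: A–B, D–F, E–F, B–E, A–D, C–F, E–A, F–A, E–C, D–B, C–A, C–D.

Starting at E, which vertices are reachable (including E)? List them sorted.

A, B, C, D, E, F

Start at E.
Its neighbours: A, B, C, F.
Then their neighbours: D.
Every vertex is now reached.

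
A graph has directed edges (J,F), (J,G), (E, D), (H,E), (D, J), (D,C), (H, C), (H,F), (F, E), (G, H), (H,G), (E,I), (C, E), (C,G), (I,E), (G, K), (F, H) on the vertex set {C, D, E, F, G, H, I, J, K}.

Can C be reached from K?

No

K has no outgoing edges, so nothing is reachable from it.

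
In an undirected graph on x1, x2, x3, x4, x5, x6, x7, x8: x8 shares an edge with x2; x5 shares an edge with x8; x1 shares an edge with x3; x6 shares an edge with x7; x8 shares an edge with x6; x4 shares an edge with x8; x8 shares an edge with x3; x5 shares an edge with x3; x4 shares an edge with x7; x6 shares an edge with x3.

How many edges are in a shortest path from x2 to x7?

3

Distance 0: x2.
Distance 1: x8.
Distance 2: x3, x4, x5, x6.
Distance 3: x1, x7 — contains x7.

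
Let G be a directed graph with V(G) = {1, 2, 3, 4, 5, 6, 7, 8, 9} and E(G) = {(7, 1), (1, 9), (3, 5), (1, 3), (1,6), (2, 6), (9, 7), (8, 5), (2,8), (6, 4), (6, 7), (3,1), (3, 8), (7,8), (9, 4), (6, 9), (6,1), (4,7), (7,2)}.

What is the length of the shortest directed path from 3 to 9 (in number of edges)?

2

Distance 0: 3.
Distance 1: 1, 5, 8.
Distance 2: 6, 9 — contains 9.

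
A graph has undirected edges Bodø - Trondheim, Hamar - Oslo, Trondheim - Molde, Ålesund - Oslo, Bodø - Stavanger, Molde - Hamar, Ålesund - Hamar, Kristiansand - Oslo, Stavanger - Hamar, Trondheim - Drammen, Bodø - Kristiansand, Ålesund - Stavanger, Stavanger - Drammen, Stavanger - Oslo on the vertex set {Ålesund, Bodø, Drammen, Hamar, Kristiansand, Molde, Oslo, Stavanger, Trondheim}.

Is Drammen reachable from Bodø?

Explore from Bodø.
Distance 1: reach Kristiansand, Stavanger, Trondheim.
Distance 2: reach Ålesund, Drammen, Hamar, Molde, Oslo.
Found Drammen.

Yes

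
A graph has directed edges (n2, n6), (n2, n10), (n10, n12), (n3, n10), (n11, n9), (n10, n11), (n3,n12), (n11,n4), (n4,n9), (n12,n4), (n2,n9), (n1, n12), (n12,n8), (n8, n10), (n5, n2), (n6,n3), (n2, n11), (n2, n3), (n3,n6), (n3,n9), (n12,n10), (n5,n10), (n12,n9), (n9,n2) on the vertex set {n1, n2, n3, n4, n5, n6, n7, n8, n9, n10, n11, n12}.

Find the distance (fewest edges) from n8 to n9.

Distance 0: n8.
Distance 1: n10.
Distance 2: n11, n12.
Distance 3: n4, n9 — contains n9.

3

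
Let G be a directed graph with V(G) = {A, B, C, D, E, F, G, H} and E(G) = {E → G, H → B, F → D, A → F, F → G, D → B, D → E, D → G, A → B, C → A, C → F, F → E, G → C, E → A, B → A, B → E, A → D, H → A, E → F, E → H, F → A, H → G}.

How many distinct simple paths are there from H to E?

H→A→B→E
H→A→D→B→E
H→A→D→E
H→A→D→G→C→F→E
H→A→F→D→B→E
H→A→F→D→E
H→A→F→E
H→B→A→D→E
... and 16 more.

24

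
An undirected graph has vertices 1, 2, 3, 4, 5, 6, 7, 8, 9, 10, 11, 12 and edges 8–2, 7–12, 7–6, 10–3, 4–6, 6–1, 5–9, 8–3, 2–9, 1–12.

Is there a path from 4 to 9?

No

Explore from 4.
Distance 1: reach 6.
Distance 2: reach 1, 7.
Distance 3: reach 12.
The search is exhausted without reaching 9; it lies in a different component.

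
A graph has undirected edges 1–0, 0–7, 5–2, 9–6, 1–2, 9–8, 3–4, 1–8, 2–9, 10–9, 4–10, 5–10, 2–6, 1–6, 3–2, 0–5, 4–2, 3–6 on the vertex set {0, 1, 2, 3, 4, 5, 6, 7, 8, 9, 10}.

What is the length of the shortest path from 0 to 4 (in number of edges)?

3

Distance 0: 0.
Distance 1: 1, 5, 7.
Distance 2: 2, 6, 8, 10.
Distance 3: 3, 4, 9 — contains 4.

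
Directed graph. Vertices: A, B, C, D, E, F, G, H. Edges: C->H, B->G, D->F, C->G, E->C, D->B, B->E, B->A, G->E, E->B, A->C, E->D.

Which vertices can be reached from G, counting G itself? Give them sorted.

A, B, C, D, E, F, G, H

Start at G.
Its neighbours: E.
Then their neighbours: B, C, D.
Then next layer: A, F, H.
Every vertex is now reached.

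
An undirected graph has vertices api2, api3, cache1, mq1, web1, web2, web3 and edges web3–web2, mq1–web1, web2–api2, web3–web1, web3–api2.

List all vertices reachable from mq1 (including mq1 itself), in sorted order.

api2, mq1, web1, web2, web3

Start at mq1.
Its neighbours: web1.
Then their neighbours: web3.
Then next layer: api2, web2.
Nothing further is reachable.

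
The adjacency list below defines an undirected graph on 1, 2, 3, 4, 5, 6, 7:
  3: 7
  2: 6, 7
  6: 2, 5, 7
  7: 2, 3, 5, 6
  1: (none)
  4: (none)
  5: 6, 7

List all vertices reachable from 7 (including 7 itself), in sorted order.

Start at 7.
Its neighbours: 2, 3, 5, 6.
Nothing further is reachable.

2, 3, 5, 6, 7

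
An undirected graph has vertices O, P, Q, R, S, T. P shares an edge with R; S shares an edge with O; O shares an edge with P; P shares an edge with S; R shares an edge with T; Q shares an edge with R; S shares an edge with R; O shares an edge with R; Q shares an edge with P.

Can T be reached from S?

Explore from S.
Distance 1: reach O, P, R.
Distance 2: reach Q, T.
Found T.

Yes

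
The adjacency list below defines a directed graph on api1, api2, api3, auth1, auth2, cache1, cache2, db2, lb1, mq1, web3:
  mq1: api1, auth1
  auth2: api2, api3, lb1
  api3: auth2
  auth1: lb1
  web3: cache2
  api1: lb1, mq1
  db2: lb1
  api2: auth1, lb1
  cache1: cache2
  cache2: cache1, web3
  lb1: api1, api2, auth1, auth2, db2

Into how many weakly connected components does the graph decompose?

From api1: component {api1, api2, api3, auth1, auth2, db2, lb1, mq1}.
From cache1: component {cache1, cache2, web3}.
That's 2 components.

2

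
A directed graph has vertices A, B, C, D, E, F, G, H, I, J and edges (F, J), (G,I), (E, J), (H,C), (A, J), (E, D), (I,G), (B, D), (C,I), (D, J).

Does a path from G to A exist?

No

Explore from G.
Distance 1: reach I.
The search from G is exhausted; no directed path reaches A.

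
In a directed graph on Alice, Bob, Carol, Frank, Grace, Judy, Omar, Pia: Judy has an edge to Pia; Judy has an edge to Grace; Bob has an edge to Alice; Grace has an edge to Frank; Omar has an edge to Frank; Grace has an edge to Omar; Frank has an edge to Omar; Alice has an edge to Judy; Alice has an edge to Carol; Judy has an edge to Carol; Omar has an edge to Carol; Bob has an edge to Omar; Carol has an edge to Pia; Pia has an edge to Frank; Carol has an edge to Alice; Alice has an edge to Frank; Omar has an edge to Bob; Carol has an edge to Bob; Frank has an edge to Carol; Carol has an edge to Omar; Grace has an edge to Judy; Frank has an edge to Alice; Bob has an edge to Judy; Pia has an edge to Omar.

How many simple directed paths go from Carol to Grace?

14

Carol→Alice→Frank→Omar→Bob→Judy→Grace
Carol→Alice→Judy→Grace
Carol→Bob→Alice→Judy→Grace
Carol→Bob→Judy→Grace
Carol→Bob→Omar→Frank→Alice→Judy→Grace
Carol→Omar→Bob→Alice→Judy→Grace
Carol→Omar→Bob→Judy→Grace
Carol→Omar→Frank→Alice→Judy→Grace
Carol→Pia→Frank→Alice→Judy→Grace
Carol→Pia→Frank→Omar→Bob→Alice→Judy→Grace
Carol→Pia→Frank→Omar→Bob→Judy→Grace
Carol→Pia→Omar→Bob→Alice→Judy→Grace
Carol→Pia→Omar→Bob→Judy→Grace
Carol→Pia→Omar→Frank→Alice→Judy→Grace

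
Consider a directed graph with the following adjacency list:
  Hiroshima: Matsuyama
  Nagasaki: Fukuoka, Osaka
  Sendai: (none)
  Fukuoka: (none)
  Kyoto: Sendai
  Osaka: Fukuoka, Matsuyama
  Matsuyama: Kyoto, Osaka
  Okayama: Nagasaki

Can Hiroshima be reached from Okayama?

Explore from Okayama.
Distance 1: reach Nagasaki.
Distance 2: reach Fukuoka, Osaka.
Distance 3: reach Matsuyama.
Distance 4: reach Kyoto.
Distance 5: reach Sendai.
The search from Okayama is exhausted; no directed path reaches Hiroshima.

No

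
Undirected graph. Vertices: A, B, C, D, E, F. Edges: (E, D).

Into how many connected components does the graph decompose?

5

From A: component {A}.
From B: component {B}.
From C: component {C}.
From D: component {D, E}.
From F: component {F}.
That's 5 components.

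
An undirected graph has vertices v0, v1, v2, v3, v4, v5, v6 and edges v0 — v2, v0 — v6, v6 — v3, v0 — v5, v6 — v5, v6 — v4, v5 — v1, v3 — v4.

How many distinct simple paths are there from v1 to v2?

2

v1–v5–v0–v2
v1–v5–v6–v0–v2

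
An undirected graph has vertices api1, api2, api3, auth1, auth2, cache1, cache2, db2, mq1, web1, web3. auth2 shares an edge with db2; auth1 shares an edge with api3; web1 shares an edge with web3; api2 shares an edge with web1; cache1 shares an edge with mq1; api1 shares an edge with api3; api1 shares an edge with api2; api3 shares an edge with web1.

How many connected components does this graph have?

From api1: component {api1, api2, api3, auth1, web1, web3}.
From auth2: component {auth2, db2}.
From cache1: component {cache1, mq1}.
From cache2: component {cache2}.
That's 4 components.

4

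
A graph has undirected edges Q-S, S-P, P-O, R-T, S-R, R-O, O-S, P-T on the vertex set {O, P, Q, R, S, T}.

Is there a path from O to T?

Explore from O.
Distance 1: reach P, R, S.
Distance 2: reach Q, T.
Found T.

Yes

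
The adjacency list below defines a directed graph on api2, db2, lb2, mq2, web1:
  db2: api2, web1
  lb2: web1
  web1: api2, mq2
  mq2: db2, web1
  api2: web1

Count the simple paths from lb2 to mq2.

lb2→web1→mq2

1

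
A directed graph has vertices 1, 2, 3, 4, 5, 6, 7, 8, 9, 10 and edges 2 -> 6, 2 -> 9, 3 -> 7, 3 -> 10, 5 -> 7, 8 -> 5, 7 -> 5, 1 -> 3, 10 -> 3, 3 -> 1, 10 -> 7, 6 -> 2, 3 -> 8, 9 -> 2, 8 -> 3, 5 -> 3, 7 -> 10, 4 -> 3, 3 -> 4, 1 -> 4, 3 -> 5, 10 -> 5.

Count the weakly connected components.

2

From 1: component {1, 3, 4, 5, 7, 8, 10}.
From 2: component {2, 6, 9}.
That's 2 components.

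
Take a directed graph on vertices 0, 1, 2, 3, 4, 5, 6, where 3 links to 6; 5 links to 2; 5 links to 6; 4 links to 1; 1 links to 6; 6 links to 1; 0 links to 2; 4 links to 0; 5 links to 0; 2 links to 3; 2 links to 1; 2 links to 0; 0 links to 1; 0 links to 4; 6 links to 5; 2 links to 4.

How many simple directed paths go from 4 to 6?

4

4→0→1→6
4→0→2→1→6
4→0→2→3→6
4→1→6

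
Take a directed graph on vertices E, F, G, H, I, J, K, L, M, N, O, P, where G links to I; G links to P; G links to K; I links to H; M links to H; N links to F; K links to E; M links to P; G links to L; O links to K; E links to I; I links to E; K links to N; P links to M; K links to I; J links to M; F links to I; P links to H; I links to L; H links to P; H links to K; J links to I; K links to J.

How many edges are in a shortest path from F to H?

2

Distance 0: F.
Distance 1: I.
Distance 2: E, H, L — contains H.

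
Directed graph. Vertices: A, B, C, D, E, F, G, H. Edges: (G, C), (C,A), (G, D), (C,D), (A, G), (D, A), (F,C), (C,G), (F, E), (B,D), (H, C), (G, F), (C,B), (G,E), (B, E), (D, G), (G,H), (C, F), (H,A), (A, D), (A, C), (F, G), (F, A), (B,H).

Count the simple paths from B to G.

B→D→A→C→F→G
B→D→A→C→G
B→D→A→G
B→D→G
B→H→A→C→D→G
B→H→A→C→F→G
B→H→A→C→G
B→H→A→D→G
... and 9 more.

17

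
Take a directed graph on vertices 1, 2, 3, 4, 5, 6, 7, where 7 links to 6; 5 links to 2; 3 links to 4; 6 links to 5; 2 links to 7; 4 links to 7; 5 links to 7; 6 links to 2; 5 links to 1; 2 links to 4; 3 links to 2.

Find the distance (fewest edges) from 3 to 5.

4

Distance 0: 3.
Distance 1: 2, 4.
Distance 2: 7.
Distance 3: 6.
Distance 4: 5 — contains 5.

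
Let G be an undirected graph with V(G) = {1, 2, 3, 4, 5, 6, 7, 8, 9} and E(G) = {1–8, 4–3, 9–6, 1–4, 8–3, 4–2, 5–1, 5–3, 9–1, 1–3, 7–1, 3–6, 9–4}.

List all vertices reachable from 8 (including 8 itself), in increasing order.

1, 2, 3, 4, 5, 6, 7, 8, 9

Start at 8.
Its neighbours: 1, 3.
Then their neighbours: 4, 5, 6, 7, 9.
Then next layer: 2.
Every vertex is now reached.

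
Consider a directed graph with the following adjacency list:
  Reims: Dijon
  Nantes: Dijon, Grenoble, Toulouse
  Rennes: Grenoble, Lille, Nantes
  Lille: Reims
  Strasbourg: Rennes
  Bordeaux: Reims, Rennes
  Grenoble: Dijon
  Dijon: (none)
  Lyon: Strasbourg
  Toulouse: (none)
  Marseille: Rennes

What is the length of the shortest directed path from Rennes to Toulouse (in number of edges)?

2

Distance 0: Rennes.
Distance 1: Grenoble, Lille, Nantes.
Distance 2: Dijon, Reims, Toulouse — contains Toulouse.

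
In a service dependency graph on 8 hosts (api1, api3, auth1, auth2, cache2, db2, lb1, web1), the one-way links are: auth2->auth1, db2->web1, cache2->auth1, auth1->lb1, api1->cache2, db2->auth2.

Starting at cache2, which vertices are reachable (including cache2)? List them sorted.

Start at cache2.
Its neighbours: auth1.
Then their neighbours: lb1.
Nothing further is reachable.

auth1, cache2, lb1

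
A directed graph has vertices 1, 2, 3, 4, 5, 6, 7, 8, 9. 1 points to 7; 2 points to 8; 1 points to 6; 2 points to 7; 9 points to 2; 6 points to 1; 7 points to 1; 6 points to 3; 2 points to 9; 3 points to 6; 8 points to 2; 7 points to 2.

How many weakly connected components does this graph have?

From 1: component {1, 2, 3, 6, 7, 8, 9}.
From 4: component {4}.
From 5: component {5}.
That's 3 components.

3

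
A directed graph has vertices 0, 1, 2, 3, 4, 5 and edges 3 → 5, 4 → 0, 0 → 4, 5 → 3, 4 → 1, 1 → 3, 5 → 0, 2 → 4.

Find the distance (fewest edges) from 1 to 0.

3

Distance 0: 1.
Distance 1: 3.
Distance 2: 5.
Distance 3: 0 — contains 0.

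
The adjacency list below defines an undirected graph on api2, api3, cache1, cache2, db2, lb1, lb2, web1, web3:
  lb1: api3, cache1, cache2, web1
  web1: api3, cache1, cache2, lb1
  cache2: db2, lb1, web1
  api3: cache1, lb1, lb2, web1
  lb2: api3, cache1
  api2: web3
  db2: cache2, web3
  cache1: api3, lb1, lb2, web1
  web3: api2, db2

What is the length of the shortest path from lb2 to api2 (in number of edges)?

Distance 0: lb2.
Distance 1: api3, cache1.
Distance 2: lb1, web1.
Distance 3: cache2.
Distance 4: db2.
Distance 5: web3.
Distance 6: api2 — contains api2.

6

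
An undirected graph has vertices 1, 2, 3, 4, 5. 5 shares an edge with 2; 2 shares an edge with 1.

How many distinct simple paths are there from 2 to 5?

2–5

1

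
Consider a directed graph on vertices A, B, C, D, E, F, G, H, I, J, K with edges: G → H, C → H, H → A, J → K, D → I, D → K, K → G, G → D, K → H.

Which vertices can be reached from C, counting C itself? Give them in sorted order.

Start at C.
Its neighbours: H.
Then their neighbours: A.
Nothing further is reachable.

A, C, H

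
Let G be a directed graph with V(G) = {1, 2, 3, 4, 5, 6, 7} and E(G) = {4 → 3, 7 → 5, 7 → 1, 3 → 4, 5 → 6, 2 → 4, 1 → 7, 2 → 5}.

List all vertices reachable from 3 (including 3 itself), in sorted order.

Start at 3.
Its neighbours: 4.
Nothing further is reachable.

3, 4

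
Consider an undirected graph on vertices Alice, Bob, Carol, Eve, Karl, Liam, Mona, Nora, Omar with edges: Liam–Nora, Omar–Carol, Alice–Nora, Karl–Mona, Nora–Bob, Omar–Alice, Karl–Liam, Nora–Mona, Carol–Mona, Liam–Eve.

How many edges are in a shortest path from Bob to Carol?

Distance 0: Bob.
Distance 1: Nora.
Distance 2: Alice, Liam, Mona.
Distance 3: Carol, Eve, Karl, Omar — contains Carol.

3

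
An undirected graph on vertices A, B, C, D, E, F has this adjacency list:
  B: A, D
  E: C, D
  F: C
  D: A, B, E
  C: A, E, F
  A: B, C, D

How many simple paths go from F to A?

3

F–C–A
F–C–E–D–A
F–C–E–D–B–A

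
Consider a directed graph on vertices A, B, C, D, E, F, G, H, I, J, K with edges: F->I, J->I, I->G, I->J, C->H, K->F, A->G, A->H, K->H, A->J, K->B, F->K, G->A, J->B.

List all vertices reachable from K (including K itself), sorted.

A, B, F, G, H, I, J, K

Start at K.
Its neighbours: B, F, H.
Then their neighbours: I.
Then next layer: G, J.
Then next layer: A.
Nothing further is reachable.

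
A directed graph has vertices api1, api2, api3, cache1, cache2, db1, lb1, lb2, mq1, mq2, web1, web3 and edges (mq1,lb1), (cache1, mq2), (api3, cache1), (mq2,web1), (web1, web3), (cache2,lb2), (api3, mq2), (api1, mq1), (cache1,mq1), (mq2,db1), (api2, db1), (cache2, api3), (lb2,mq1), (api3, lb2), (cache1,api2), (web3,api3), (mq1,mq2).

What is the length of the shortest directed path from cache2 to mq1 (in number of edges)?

Distance 0: cache2.
Distance 1: api3, lb2.
Distance 2: cache1, mq1, mq2 — contains mq1.

2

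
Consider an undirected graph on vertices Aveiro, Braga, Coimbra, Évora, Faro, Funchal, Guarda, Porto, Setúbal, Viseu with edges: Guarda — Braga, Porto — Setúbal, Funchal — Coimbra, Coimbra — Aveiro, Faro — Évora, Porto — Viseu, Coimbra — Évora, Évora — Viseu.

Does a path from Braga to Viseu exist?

Explore from Braga.
Distance 1: reach Guarda.
The search is exhausted without reaching Viseu; it lies in a different component.

No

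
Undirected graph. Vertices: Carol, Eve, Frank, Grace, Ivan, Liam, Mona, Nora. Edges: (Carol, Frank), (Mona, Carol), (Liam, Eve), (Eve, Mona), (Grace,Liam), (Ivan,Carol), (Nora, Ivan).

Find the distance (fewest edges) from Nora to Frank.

Distance 0: Nora.
Distance 1: Ivan.
Distance 2: Carol.
Distance 3: Frank, Mona — contains Frank.

3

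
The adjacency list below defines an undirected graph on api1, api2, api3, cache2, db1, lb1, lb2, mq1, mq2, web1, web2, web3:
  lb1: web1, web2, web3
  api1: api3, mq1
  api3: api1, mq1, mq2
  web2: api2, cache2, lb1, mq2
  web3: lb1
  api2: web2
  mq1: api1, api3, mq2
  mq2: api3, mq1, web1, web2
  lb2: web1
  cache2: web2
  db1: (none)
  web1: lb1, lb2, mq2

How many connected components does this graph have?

2

From api1: component {api1, api2, api3, cache2, lb1, lb2, mq1, mq2, web1, web2, web3}.
From db1: component {db1}.
That's 2 components.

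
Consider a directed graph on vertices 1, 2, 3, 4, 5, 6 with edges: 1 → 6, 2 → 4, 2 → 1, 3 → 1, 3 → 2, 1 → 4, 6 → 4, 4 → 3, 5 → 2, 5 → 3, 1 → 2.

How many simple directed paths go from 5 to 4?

9

5→2→1→4
5→2→1→6→4
5→2→4
5→3→1→2→4
5→3→1→4
5→3→1→6→4
5→3→2→1→4
5→3→2→1→6→4
5→3→2→4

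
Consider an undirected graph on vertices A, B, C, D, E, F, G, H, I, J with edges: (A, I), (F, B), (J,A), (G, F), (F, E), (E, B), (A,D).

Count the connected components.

From A: component {A, D, I, J}.
From B: component {B, E, F, G}.
From C: component {C}.
From H: component {H}.
That's 4 components.

4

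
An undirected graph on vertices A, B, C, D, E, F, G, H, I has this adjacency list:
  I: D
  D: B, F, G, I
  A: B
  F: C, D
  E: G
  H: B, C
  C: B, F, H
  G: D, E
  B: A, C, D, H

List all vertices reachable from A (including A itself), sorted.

Start at A.
Its neighbours: B.
Then their neighbours: C, D, H.
Then next layer: F, G, I.
Then next layer: E.
Every vertex is now reached.

A, B, C, D, E, F, G, H, I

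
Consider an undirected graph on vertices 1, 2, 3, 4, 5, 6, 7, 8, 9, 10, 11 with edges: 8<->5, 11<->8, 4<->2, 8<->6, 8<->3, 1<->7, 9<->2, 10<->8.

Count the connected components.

3

From 1: component {1, 7}.
From 2: component {2, 4, 9}.
From 3: component {3, 5, 6, 8, 10, 11}.
That's 3 components.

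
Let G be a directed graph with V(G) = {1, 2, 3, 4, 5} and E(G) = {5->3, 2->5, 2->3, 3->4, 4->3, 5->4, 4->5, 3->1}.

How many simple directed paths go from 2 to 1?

2→3→1
2→5→3→1
2→5→4→3→1

3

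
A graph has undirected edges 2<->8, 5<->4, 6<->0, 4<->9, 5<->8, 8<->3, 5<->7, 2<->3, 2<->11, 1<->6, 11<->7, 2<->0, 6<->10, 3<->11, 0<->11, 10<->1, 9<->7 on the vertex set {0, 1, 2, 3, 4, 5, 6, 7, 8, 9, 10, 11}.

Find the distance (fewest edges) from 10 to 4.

Distance 0: 10.
Distance 1: 1, 6.
Distance 2: 0.
Distance 3: 2, 11.
Distance 4: 3, 7, 8.
Distance 5: 5, 9.
Distance 6: 4 — contains 4.

6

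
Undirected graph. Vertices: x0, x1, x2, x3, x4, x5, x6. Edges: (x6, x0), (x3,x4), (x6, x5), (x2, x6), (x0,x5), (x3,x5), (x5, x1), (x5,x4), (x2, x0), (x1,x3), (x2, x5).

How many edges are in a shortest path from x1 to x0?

2

Distance 0: x1.
Distance 1: x3, x5.
Distance 2: x0, x2, x4, x6 — contains x0.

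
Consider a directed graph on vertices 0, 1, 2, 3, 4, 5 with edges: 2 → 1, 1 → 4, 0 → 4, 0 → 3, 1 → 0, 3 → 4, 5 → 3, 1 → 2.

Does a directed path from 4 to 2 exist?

4 has no outgoing edges, so nothing is reachable from it.

No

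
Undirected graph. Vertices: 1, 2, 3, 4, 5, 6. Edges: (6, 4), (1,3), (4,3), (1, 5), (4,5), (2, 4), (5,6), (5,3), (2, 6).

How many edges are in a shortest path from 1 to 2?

Distance 0: 1.
Distance 1: 3, 5.
Distance 2: 4, 6.
Distance 3: 2 — contains 2.

3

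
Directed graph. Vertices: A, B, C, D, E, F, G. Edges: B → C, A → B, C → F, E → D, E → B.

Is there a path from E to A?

No

Explore from E.
Distance 1: reach B, D.
Distance 2: reach C.
Distance 3: reach F.
The search from E is exhausted; no directed path reaches A.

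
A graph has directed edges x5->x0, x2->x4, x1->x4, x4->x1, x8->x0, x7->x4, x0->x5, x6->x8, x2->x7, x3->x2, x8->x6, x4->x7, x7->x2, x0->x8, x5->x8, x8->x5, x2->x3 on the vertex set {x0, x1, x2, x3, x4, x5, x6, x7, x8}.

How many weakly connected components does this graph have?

2

From x0: component {x0, x5, x6, x8}.
From x1: component {x1, x2, x3, x4, x7}.
That's 2 components.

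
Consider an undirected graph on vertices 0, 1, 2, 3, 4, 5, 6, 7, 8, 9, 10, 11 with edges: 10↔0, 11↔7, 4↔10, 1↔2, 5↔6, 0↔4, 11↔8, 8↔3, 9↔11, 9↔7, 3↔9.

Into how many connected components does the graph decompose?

From 0: component {0, 4, 10}.
From 1: component {1, 2}.
From 3: component {3, 7, 8, 9, 11}.
From 5: component {5, 6}.
That's 4 components.

4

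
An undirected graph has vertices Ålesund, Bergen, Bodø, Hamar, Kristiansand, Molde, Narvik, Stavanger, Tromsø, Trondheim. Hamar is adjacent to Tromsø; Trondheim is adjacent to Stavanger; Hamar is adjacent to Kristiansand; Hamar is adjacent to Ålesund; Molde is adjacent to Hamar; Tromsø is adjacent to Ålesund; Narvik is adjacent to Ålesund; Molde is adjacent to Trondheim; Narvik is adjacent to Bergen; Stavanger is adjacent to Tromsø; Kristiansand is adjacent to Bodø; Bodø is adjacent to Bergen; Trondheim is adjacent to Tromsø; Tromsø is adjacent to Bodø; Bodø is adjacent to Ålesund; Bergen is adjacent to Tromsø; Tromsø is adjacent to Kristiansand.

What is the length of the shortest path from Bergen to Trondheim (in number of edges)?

2

Distance 0: Bergen.
Distance 1: Bodø, Narvik, Tromsø.
Distance 2: Ålesund, Hamar, Kristiansand, Stavanger, Trondheim — contains Trondheim.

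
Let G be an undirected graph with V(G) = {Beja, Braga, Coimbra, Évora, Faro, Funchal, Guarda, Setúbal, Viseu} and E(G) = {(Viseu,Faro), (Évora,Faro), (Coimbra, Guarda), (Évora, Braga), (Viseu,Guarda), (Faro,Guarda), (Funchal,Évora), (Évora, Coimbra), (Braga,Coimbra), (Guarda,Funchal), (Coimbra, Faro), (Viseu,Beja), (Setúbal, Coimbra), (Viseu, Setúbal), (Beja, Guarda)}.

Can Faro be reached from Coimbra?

Yes

Explore from Coimbra.
Distance 1: reach Braga, Évora, Faro, Guarda, Setúbal.
Found Faro.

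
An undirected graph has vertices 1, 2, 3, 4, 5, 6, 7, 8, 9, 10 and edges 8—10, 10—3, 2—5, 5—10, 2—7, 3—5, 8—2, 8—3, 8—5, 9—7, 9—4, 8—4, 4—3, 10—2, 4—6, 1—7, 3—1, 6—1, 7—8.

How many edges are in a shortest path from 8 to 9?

Distance 0: 8.
Distance 1: 2, 3, 4, 5, 7, 10.
Distance 2: 1, 6, 9 — contains 9.

2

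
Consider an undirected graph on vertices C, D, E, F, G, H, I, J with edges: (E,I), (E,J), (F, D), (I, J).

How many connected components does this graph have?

5

From C: component {C}.
From D: component {D, F}.
From E: component {E, I, J}.
From G: component {G}.
From H: component {H}.
That's 5 components.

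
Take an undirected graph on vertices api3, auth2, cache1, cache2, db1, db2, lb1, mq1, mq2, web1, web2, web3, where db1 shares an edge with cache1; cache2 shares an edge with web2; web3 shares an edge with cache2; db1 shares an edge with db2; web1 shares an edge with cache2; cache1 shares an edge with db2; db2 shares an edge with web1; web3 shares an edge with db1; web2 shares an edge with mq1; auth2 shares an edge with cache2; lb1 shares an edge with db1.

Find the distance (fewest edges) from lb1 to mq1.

Distance 0: lb1.
Distance 1: db1.
Distance 2: cache1, db2, web3.
Distance 3: cache2, web1.
Distance 4: auth2, web2.
Distance 5: mq1 — contains mq1.

5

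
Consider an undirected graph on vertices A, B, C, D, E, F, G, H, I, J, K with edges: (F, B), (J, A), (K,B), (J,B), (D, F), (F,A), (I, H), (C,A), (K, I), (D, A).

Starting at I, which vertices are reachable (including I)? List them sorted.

A, B, C, D, F, H, I, J, K

Start at I.
Its neighbours: H, K.
Then their neighbours: B.
Then next layer: F, J.
Then next layer: A, D.
Then next layer: C.
Nothing further is reachable.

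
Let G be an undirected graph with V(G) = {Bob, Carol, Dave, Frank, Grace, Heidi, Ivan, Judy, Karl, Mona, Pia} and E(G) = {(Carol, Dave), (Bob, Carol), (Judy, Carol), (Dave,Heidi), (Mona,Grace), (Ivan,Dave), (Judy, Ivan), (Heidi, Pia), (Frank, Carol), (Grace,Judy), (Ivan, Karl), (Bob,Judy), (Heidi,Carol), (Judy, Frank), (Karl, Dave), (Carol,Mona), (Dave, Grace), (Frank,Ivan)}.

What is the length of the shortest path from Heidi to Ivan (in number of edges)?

Distance 0: Heidi.
Distance 1: Carol, Dave, Pia.
Distance 2: Bob, Frank, Grace, Ivan, Judy, Karl, Mona — contains Ivan.

2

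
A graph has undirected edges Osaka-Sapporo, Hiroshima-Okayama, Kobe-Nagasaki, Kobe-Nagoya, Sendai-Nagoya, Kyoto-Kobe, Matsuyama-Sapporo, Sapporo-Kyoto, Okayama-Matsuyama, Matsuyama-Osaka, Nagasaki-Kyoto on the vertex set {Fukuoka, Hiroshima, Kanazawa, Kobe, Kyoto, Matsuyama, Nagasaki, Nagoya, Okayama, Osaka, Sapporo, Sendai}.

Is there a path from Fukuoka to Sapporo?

Fukuoka has no edges, so nothing is reachable from it.

No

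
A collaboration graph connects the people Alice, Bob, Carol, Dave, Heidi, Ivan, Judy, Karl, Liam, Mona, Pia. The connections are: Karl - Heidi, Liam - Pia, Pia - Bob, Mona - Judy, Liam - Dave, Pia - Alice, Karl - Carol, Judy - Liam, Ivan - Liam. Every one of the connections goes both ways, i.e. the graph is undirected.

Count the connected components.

2

From Alice: component {Alice, Bob, Dave, Ivan, Judy, Liam, Mona, Pia}.
From Carol: component {Carol, Heidi, Karl}.
That's 2 components.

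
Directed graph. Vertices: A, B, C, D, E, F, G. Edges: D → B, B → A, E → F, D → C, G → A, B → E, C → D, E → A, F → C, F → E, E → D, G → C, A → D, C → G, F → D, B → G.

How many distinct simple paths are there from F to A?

F→C→D→B→A
F→C→D→B→E→A
F→C→D→B→G→A
F→C→G→A
F→D→B→A
F→D→B→E→A
F→D→B→G→A
F→D→C→G→A
F→E→A
F→E→D→B→A
F→E→D→B→G→A
F→E→D→C→G→A

12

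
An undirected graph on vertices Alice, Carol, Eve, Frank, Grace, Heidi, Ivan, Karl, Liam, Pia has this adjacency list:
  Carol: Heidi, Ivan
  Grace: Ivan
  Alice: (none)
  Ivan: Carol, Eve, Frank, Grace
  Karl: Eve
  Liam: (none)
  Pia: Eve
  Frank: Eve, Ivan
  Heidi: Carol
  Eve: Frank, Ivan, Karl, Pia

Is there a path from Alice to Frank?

No

Alice has no edges, so nothing is reachable from it.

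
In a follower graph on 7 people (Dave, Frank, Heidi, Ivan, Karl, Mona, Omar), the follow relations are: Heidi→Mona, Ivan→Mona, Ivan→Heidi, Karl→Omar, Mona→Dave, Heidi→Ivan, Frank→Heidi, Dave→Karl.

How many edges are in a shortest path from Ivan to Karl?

3

Distance 0: Ivan.
Distance 1: Heidi, Mona.
Distance 2: Dave.
Distance 3: Karl — contains Karl.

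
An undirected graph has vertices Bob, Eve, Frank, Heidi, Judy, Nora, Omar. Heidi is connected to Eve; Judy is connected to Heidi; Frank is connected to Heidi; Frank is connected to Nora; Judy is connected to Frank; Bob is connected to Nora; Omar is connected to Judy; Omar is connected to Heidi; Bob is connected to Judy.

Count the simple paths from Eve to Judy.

4

Eve–Heidi–Frank–Judy
Eve–Heidi–Frank–Nora–Bob–Judy
Eve–Heidi–Judy
Eve–Heidi–Omar–Judy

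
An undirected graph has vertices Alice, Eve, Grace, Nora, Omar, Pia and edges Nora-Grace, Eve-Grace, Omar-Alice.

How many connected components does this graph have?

3

From Alice: component {Alice, Omar}.
From Eve: component {Eve, Grace, Nora}.
From Pia: component {Pia}.
That's 3 components.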